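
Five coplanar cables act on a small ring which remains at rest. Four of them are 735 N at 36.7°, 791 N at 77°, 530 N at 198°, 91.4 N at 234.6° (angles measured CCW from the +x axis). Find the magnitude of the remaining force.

Sum the known components: ΣF_x = 210.2 N, ΣF_y = 971.7 N.
For equilibrium the remaining force must supply (−ΣF_x, −ΣF_y) = (-210.2, -971.7) N.
Magnitude = √((-210.2)² + (-971.7)²) = 994.2 N; direction = atan2(-971.7, -210.2) = 257.8°.

F ≈ 994 N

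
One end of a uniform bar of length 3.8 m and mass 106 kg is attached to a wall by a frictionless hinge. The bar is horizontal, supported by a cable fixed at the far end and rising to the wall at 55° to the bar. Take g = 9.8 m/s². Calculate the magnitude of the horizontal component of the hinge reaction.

H_x ≈ 364 N

Take torques about the hinge: T sin 55° · 3.8 = 106×9.8×1.9 = 1973.7 N·m.
So T = 1973.7 / (0.8192 × 3.8) = 634.07 N.
ΣF_x = 0: H_x = T cos 55° = 363.69 N.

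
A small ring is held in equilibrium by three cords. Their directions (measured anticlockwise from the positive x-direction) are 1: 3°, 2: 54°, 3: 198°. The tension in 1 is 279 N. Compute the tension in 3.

Resolve: ΣF_x = 279 cos 3° + T_2 cos 54° + T_3 cos 198° = 0.
        ΣF_y = 279 sin 3° + T_2 sin 54° + T_3 sin 198° = 0.
The known terms sum to (278.6, 14.6) N, so 0.5878 T_2 − 0.9511 T_3 = -278.6 and 0.8090 T_2 − 0.3090 T_3 = -14.6.
Solving simultaneously: T_2 = 122.9 N, T_3 = 368.9 N.

T_3 ≈ 369 N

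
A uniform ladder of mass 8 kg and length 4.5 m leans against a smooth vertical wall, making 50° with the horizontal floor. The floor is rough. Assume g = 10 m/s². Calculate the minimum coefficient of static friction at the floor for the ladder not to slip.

μ_min ≈ 0.420

ΣF_y = 0: N_floor = 8×10 = 80 N.
Torques about the foot: N_wall · 4.5 sin 50° = 8×10×2.25 cos 50° → N_wall = 33.564 N.
ΣF_x = 0: f_floor = N_wall = 33.564 N.
μ_min = f_floor / N_floor = 33.564 / 80 = 0.4195.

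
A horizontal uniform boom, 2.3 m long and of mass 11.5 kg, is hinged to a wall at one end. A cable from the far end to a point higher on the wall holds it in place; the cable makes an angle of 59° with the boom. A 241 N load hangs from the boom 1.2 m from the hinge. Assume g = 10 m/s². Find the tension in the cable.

Take torques about the hinge: T sin 59° · 2.3 = 11.5×10×1.15 + 241×1.2 = 421.45 N·m.
So T = 421.45 / (0.8572 × 2.3) = 213.77 N.

T ≈ 214 N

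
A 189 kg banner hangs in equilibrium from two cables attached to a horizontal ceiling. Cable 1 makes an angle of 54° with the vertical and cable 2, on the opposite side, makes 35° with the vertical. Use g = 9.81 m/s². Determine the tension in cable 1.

T_1 ≈ 1060 N

Angles from the horizontal: cable 1 is 90° − 54° = 36°, cable 2 is 90° − 35° = 55°.
Weight W = 189 × 9.81 = 1854 N acts straight down.
Horizontal: T_1 cos 36° = T_2 cos 55°  →  T_2 = 1.41 T_1.
Vertical: T_1 sin 36° + T_2 sin 55° = 1854.
Substituting the horizontal relation into the vertical equation gives 1.743 T_1 = 1854, so T_1 = 1064 N.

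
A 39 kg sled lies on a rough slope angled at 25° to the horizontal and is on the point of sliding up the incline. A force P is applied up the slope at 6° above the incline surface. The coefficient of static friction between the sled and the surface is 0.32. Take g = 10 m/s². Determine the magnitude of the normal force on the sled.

On the verge of sliding up the incline, friction equals μN and acts down the slope.
Perpendicular: N + P sin 6° = W cos 25° = 353.5 N.
Along incline: P cos 6° = W sin 25° + μN  with W sin 25° = 164.8 N.
Solving the pair for P and N: P = 270.4 N, N = 325.2 N (and f = μN = 104.1 N).

N ≈ 325 N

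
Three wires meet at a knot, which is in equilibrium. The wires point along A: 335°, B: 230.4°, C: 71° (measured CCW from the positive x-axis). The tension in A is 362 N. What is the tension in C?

Resolve: ΣF_x = 362 cos 335° + T_B cos 230.4° + T_C cos 71° = 0.
        ΣF_y = 362 sin 335° + T_B sin 230.4° + T_C sin 71° = 0.
The known terms sum to (328.1, -153) N, so -0.6374 T_B + 0.3256 T_C = -328.1 and -0.7705 T_B + 0.9455 T_C = 153.
Solving simultaneously: T_B = 1023 N, T_C = 995.6 N.

T_C ≈ 996 N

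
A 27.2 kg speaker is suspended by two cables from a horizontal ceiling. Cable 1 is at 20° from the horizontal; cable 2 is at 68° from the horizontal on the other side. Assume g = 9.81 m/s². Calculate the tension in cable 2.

T_2 ≈ 251 N

Weight W = 27.2 × 9.81 = 266.8 N acts straight down.
Horizontal: T_1 cos 20° = T_2 cos 68°  →  T_1 = 0.3986 T_2.
Vertical: T_1 sin 20° + T_2 sin 68° = 266.8.
Substituting the horizontal relation into the vertical equation gives 1.064 T_2 = 266.8, so T_2 = 250.9 N.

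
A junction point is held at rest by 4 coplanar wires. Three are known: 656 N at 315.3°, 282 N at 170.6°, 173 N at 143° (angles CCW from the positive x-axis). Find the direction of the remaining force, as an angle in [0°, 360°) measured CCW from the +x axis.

θ ≈ 99.1°

Sum the known components: ΣF_x = 49.91 N, ΣF_y = -311.3 N.
For equilibrium the remaining force must supply (−ΣF_x, −ΣF_y) = (-49.91, 311.3) N.
Magnitude = √((-49.91)² + (311.3)²) = 315.2 N; direction = atan2(311.3, -49.91) = 99.1°.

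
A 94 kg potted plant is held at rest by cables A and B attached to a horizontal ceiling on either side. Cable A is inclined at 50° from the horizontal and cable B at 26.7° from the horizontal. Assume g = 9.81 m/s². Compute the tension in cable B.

Weight W = 94 × 9.81 = 922.1 N acts straight down.
Horizontal: T_A cos 50° = T_B cos 26.7°  →  T_A = 1.39 T_B.
Vertical: T_A sin 50° + T_B sin 26.7° = 922.1.
Substituting the horizontal relation into the vertical equation gives 1.514 T_B = 922.1, so T_B = 609.1 N.

T_B ≈ 609 N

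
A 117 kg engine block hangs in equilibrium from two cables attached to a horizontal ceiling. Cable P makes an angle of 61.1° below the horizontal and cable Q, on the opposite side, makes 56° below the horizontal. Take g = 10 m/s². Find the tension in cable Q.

T_Q ≈ 635 N

Weight W = 117 × 10 = 1170 N acts straight down.
Horizontal: T_P cos 61.1° = T_Q cos 56°  →  T_P = 1.157 T_Q.
Vertical: T_P sin 61.1° + T_Q sin 56° = 1170.
Substituting the horizontal relation into the vertical equation gives 1.842 T_Q = 1170, so T_Q = 635.2 N.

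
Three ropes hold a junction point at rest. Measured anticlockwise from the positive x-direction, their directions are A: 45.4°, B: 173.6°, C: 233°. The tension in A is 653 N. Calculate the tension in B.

T_B ≈ 100 N

Resolve: ΣF_x = 653 cos 45.4° + T_B cos 173.6° + T_C cos 233° = 0.
        ΣF_y = 653 sin 45.4° + T_B sin 173.6° + T_C sin 233° = 0.
The known terms sum to (458.5, 465) N, so -0.9938 T_B − 0.6018 T_C = -458.5 and 0.1115 T_B − 0.7986 T_C = -465.
Solving simultaneously: T_B = 100.3 N, T_C = 596.2 N.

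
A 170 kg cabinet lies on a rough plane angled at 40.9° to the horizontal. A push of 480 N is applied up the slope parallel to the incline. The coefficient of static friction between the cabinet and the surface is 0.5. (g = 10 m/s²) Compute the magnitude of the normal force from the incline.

N ≈ 1280 N

Axes along / perpendicular to the incline. W sin 40.9° = 1113 N down-slope; W cos 40.9° = 1285 N into the surface.
Perpendicular: N = W cos 40.9° − P sin 0° = 1285 − 0 = 1285 N.
Along incline: P cos 0° + f = W sin 40.9° (friction acts up-slope) → f = 1113 − 480 = 633.1 N.
|f| = 633.1 N ≤ μN = 642.5 N, so the cabinet is indeed static.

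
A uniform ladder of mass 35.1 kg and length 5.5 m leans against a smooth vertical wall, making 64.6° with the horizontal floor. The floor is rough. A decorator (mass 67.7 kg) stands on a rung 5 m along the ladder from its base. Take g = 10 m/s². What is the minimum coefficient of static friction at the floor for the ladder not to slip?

μ_min ≈ 0.365

ΣF_y = 0: N_floor = 35.1×10 + 67.7×10 = 1028 N.
Torques about the foot: N_wall · 5.5 sin 64.6° = 35.1×10×2.75 cos 64.6° + 67.7×10×5 cos 64.6° → N_wall = 375.57 N.
ΣF_x = 0: f_floor = N_wall = 375.57 N.
μ_min = f_floor / N_floor = 375.57 / 1028 = 0.3653.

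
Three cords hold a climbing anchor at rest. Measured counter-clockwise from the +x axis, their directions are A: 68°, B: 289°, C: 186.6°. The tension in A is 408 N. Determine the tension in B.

Resolve: ΣF_x = 408 cos 68° + T_B cos 289° + T_C cos 186.6° = 0.
        ΣF_y = 408 sin 68° + T_B sin 289° + T_C sin 186.6° = 0.
The known terms sum to (152.8, 378.3) N, so 0.3256 T_B − 0.9934 T_C = -152.8 and -0.9455 T_B − 0.1149 T_C = -378.3.
Solving simultaneously: T_B = 366.8 N, T_C = 274.1 N.

T_B ≈ 367 N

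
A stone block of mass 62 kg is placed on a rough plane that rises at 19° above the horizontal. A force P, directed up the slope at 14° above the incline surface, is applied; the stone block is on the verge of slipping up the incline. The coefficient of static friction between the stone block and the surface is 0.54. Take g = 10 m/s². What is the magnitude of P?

P ≈ 471 N

On the verge of sliding up the incline, friction equals μN and acts down the slope.
Perpendicular: N + P sin 14° = W cos 19° = 586.2 N.
Along incline: P cos 14° = W sin 19° + μN  with W sin 19° = 201.9 N.
Solving the pair for P and N: P = 470.9 N, N = 472.3 N (and f = μN = 255 N).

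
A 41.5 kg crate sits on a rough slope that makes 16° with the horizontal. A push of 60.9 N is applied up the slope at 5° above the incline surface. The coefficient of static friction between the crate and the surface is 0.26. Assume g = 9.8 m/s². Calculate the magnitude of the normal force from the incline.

N ≈ 386 N

Axes along / perpendicular to the incline. W sin 16° = 112.1 N down-slope; W cos 16° = 390.9 N into the surface.
Perpendicular: N = W cos 16° − P sin 5° = 390.9 − 5.308 = 385.6 N.
Along incline: P cos 5° + f = W sin 16° (friction acts up-slope) → f = 112.1 − 60.67 = 51.43 N.
|f| = 51.43 N ≤ μN = 100.3 N, so the crate is indeed static.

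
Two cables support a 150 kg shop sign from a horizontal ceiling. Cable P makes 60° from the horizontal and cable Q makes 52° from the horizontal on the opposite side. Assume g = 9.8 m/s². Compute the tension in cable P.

T_P ≈ 976 N

Weight W = 150 × 9.8 = 1470 N acts straight down.
Horizontal: T_P cos 60° = T_Q cos 52°  →  T_Q = 0.8121 T_P.
Vertical: T_P sin 60° + T_Q sin 52° = 1470.
Substituting the horizontal relation into the vertical equation gives 1.506 T_P = 1470, so T_P = 976.1 N.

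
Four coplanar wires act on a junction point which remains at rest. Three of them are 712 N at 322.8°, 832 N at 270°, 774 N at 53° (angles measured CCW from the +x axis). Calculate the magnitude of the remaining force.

Sum the known components: ΣF_x = 1033 N, ΣF_y = -644.3 N.
For equilibrium the remaining force must supply (−ΣF_x, −ΣF_y) = (-1033, 644.3) N.
Magnitude = √((-1033)² + (644.3)²) = 1217 N; direction = atan2(644.3, -1033) = 148.0°.

F ≈ 1220 N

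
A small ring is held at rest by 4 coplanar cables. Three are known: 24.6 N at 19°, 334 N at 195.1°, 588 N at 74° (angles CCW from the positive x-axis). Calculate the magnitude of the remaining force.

Sum the known components: ΣF_x = -137.1 N, ΣF_y = 486.2 N.
For equilibrium the remaining force must supply (−ΣF_x, −ΣF_y) = (137.1, -486.2) N.
Magnitude = √((137.1)² + (-486.2)²) = 505.2 N; direction = atan2(-486.2, 137.1) = 285.8°.

F ≈ 505 N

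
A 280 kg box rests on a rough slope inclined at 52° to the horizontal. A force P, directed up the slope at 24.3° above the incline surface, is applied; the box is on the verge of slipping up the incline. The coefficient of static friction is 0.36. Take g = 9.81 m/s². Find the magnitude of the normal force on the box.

N ≈ 614 N

On the verge of sliding up the incline, friction equals μN and acts down the slope.
Perpendicular: N + P sin 24.3° = W cos 52° = 1691 N.
Along incline: P cos 24.3° = W sin 52° + μN  with W sin 52° = 2165 N.
Solving the pair for P and N: P = 2617 N, N = 614 N (and f = μN = 221 N).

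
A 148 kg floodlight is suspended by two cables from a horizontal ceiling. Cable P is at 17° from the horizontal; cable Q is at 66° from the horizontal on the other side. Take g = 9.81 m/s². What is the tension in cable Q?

Weight W = 148 × 9.81 = 1452 N acts straight down.
Horizontal: T_P cos 17° = T_Q cos 66°  →  T_P = 0.4253 T_Q.
Vertical: T_P sin 17° + T_Q sin 66° = 1452.
Substituting the horizontal relation into the vertical equation gives 1.038 T_Q = 1452, so T_Q = 1399 N.

T_Q ≈ 1400 N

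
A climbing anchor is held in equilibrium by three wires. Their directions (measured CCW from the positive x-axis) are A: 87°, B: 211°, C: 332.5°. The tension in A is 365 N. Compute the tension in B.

Resolve: ΣF_x = 365 cos 87° + T_B cos 211° + T_C cos 332.5° = 0.
        ΣF_y = 365 sin 87° + T_B sin 211° + T_C sin 332.5° = 0.
The known terms sum to (19.1, 364.5) N, so -0.8572 T_B + 0.8870 T_C = -19.1 and -0.5150 T_B − 0.4617 T_C = -364.5.
Solving simultaneously: T_B = 389.5 N, T_C = 354.9 N.

T_B ≈ 390 N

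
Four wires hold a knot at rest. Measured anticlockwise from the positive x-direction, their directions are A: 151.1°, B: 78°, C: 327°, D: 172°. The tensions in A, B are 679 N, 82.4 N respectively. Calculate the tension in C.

Resolve: ΣF_x = 679 cos 151.1° + 82.4 cos 78° + T_C cos 327° + T_D cos 172° = 0.
        ΣF_y = 679 sin 151.1° + 82.4 sin 78° + T_C sin 327° + T_D sin 172° = 0.
The known terms sum to (-577.3, 408.7) N, so 0.8387 T_C − 0.9903 T_D = 577.3 and -0.5446 T_C + 0.1392 T_D = -408.7.
Solving simultaneously: T_C = 767.7 N, T_D = 67.15 N.

T_C ≈ 768 N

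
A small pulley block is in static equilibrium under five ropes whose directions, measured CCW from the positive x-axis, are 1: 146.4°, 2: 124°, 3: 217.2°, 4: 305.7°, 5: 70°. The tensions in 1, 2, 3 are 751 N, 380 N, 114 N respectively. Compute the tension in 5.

Resolve: ΣF_x = 751 cos 146.4° + 380 cos 124° + 114 cos 217.2° + T_4 cos 305.7° + T_5 cos 70° = 0.
        ΣF_y = 751 sin 146.4° + 380 sin 124° + 114 sin 217.2° + T_4 sin 305.7° + T_5 sin 70° = 0.
The known terms sum to (-928.8, 661.7) N, so 0.5835 T_4 + 0.3420 T_5 = 928.8 and -0.8121 T_4 + 0.9397 T_5 = -661.7.
Solving simultaneously: T_4 = 1331 N, T_5 = 445.6 N.

T_5 ≈ 446 N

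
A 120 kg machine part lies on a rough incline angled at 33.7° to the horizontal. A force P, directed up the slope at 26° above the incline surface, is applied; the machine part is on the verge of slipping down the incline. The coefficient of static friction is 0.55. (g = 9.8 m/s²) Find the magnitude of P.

On the verge of sliding down the incline, friction equals μN and acts up the slope.
Perpendicular: N + P sin 26° = W cos 33.7° = 978.4 N.
Along incline: P cos 26° + μN = W sin 33.7° with W sin 33.7° = 652.5 N.
Solving the pair for P and N: P = 173.9 N, N = 902.1 N (and f = μN = 496.2 N).

P ≈ 174 N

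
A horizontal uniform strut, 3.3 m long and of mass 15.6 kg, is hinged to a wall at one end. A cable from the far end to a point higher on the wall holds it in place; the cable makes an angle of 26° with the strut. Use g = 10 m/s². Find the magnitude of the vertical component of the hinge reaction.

Take torques about the hinge: T sin 26° · 3.3 = 15.6×10×1.65 = 257.4 N·m.
So T = 257.4 / (0.4384 × 3.3) = 177.93 N.
ΣF_y = 0: H_y = (15.6×10) − T sin 26° = 156 − 78 = 78 N.

|H_y| ≈ 78 N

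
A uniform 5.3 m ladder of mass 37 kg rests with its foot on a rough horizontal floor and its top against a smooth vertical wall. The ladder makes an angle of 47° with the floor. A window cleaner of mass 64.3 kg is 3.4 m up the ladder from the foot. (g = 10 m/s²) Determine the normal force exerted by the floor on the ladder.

ΣF_y = 0: N_floor = 37×10 + 64.3×10 = 1013 N.

N_floor ≈ 1010 N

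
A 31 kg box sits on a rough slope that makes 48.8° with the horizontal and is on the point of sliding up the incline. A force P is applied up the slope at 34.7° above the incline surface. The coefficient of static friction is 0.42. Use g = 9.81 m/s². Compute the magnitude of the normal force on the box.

On the verge of sliding up the incline, friction equals μN and acts down the slope.
Perpendicular: N + P sin 34.7° = W cos 48.8° = 200.3 N.
Along incline: P cos 34.7° = W sin 48.8° + μN  with W sin 48.8° = 228.8 N.
Solving the pair for P and N: P = 294.9 N, N = 32.44 N (and f = μN = 13.62 N).

N ≈ 32.4 N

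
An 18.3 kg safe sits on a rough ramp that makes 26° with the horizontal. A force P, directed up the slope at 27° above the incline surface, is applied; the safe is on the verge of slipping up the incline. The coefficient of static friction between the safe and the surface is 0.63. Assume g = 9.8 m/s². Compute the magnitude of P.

P ≈ 153 N

On the verge of sliding up the incline, friction equals μN and acts down the slope.
Perpendicular: N + P sin 27° = W cos 26° = 161.2 N.
Along incline: P cos 27° = W sin 26° + μN  with W sin 26° = 78.62 N.
Solving the pair for P and N: P = 153.1 N, N = 91.7 N (and f = μN = 57.77 N).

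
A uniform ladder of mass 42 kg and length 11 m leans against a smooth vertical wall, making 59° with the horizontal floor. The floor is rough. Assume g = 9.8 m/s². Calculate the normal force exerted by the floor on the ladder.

ΣF_y = 0: N_floor = 42×9.8 = 411.6 N.

N_floor ≈ 412 N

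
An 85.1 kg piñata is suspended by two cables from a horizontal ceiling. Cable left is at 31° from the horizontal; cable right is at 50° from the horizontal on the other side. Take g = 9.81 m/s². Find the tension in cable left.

T_left ≈ 543 N

Weight W = 85.1 × 9.81 = 834.8 N acts straight down.
Horizontal: T_left cos 31° = T_right cos 50°  →  T_right = 1.334 T_left.
Vertical: T_left sin 31° + T_right sin 50° = 834.8.
Substituting the horizontal relation into the vertical equation gives 1.537 T_left = 834.8, so T_left = 543.3 N.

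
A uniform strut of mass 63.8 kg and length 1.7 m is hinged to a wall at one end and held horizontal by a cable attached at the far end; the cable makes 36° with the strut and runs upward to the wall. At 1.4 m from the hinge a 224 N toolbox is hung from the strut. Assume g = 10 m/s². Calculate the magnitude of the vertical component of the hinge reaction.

Take torques about the hinge: T sin 36° · 1.7 = 63.8×10×0.85 + 224×1.4 = 855.9 N·m.
So T = 855.9 / (0.5878 × 1.7) = 856.56 N.
ΣF_y = 0: H_y = (63.8×10 + 224) − T sin 36° = 862 − 503.47 = 358.53 N.

|H_y| ≈ 359 N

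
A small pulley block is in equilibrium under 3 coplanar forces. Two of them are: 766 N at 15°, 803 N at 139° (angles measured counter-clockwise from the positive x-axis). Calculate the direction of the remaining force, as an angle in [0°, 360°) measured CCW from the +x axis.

θ ≈ 260°

Sum the known components: ΣF_x = 133.9 N, ΣF_y = 725.1 N.
For equilibrium the remaining force must supply (−ΣF_x, −ΣF_y) = (-133.9, -725.1) N.
Magnitude = √((-133.9)² + (-725.1)²) = 737.3 N; direction = atan2(-725.1, -133.9) = 259.5°.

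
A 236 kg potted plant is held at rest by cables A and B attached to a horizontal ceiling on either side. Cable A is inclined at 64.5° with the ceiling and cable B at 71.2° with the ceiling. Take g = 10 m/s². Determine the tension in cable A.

T_A ≈ 1090 N

Weight W = 236 × 10 = 2360 N acts straight down.
Horizontal: T_A cos 64.5° = T_B cos 71.2°  →  T_B = 1.336 T_A.
Vertical: T_A sin 64.5° + T_B sin 71.2° = 2360.
Substituting the horizontal relation into the vertical equation gives 2.167 T_A = 2360, so T_A = 1089 N.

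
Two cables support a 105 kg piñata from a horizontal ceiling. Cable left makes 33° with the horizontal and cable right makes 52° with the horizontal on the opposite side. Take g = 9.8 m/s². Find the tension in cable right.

Weight W = 105 × 9.8 = 1029 N acts straight down.
Horizontal: T_left cos 33° = T_right cos 52°  →  T_left = 0.7341 T_right.
Vertical: T_left sin 33° + T_right sin 52° = 1029.
Substituting the horizontal relation into the vertical equation gives 1.188 T_right = 1029, so T_right = 866.3 N.

T_right ≈ 866 N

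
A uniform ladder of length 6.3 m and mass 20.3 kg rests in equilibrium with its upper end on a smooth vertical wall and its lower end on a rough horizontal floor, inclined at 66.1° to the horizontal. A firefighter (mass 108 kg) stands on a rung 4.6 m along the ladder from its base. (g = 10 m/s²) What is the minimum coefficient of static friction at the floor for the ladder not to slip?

μ_min ≈ 0.307

ΣF_y = 0: N_floor = 20.3×10 + 108×10 = 1283 N.
Torques about the foot: N_wall · 6.3 sin 66.1° = 20.3×10×3.15 cos 66.1° + 108×10×4.6 cos 66.1° → N_wall = 394.43 N.
ΣF_x = 0: f_floor = N_wall = 394.43 N.
μ_min = f_floor / N_floor = 394.43 / 1283 = 0.3074.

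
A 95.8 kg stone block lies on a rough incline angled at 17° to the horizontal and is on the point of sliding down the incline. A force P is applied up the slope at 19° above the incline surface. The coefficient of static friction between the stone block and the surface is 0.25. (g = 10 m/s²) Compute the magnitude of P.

On the verge of sliding down the incline, friction equals μN and acts up the slope.
Perpendicular: N + P sin 19° = W cos 17° = 916.1 N.
Along incline: P cos 19° + μN = W sin 17° with W sin 17° = 280.1 N.
Solving the pair for P and N: P = 59.09 N, N = 896.9 N (and f = μN = 224.2 N).

P ≈ 59.1 N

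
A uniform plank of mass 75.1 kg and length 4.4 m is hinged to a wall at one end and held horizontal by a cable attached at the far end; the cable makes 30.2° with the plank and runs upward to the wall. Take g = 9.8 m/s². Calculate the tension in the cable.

Take torques about the hinge: T sin 30.2° · 4.4 = 75.1×9.8×2.2 = 1619.2 N·m.
So T = 1619.2 / (0.5030 × 4.4) = 731.56 N.

T ≈ 732 N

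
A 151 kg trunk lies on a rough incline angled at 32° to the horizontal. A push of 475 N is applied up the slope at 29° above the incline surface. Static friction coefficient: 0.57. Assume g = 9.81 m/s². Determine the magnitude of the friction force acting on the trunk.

f ≈ 370 N

Axes along / perpendicular to the incline. W sin 32° = 785 N down-slope; W cos 32° = 1256 N into the surface.
Perpendicular: N = W cos 32° − P sin 29° = 1256 − 230.3 = 1026 N.
Along incline: P cos 29° + f = W sin 32° (friction acts up-slope) → f = 785 − 415.4 = 369.5 N.
|f| = 369.5 N ≤ μN = 584.8 N, so the trunk is indeed static.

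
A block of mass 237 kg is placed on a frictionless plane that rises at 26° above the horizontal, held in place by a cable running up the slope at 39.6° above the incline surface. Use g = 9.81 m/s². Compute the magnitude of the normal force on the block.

N ≈ 1250 N

Take axes along and perpendicular to the incline. Weight components: W sin 26° = 1019 N down-slope, W cos 26° = 2090 N into the surface.
Along incline: T cos 39.6° = W sin 26° → T = 1323 N.
Perpendicular: N = W cos 26° − T sin 39.6° = 1247 N.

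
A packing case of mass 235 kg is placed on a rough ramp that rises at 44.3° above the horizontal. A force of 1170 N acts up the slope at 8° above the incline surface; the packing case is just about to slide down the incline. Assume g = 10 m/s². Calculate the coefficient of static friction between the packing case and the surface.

μ ≈ 0.318

On the verge of sliding down the incline, friction is at its maximum μN and acts up the slope.
Perpendicular to incline: N = W cos 44.3° − P sin 8° = 1682 − 162.8 = 1519 N.
Along incline: P cos 8° + μN = W sin 44.3° → μ = (W sin 44.3° − P cos 8°) / N = 0.3177.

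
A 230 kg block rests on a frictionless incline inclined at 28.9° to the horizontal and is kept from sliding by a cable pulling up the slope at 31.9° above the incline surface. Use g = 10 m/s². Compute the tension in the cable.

Take axes along and perpendicular to the incline. Weight components: W sin 28.9° = 1112 N down-slope, W cos 28.9° = 2014 N into the surface.
Along incline: T cos 31.9° = W sin 28.9° → T = 1309 N.
Perpendicular: N = W cos 28.9° − T sin 31.9° = 1322 N.

T ≈ 1310 N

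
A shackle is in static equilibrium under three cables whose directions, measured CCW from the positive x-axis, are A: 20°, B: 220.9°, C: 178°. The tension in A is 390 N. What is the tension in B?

Resolve: ΣF_x = 390 cos 20° + T_B cos 220.9° + T_C cos 178° = 0.
        ΣF_y = 390 sin 20° + T_B sin 220.9° + T_C sin 178° = 0.
The known terms sum to (366.5, 133.4) N, so -0.7559 T_B − 0.9994 T_C = -366.5 and -0.6547 T_B + 0.0349 T_C = -133.4.
Solving simultaneously: T_B = 214.6 N, T_C = 204.4 N.

T_B ≈ 215 N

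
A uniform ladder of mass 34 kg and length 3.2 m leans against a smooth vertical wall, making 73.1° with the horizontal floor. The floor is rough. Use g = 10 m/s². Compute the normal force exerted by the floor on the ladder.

ΣF_y = 0: N_floor = 34×10 = 340 N.

N_floor ≈ 340 N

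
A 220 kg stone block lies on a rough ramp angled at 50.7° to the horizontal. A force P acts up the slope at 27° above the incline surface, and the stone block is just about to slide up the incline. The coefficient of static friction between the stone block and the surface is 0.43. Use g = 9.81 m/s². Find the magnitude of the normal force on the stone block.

N ≈ 423 N

On the verge of sliding up the incline, friction equals μN and acts down the slope.
Perpendicular: N + P sin 27° = W cos 50.7° = 1367 N.
Along incline: P cos 27° = W sin 50.7° + μN  with W sin 50.7° = 1670 N.
Solving the pair for P and N: P = 2079 N, N = 423.3 N (and f = μN = 182 N).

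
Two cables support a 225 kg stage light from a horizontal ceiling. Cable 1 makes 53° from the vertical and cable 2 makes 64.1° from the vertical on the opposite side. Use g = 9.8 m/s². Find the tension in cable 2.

Angles from the horizontal: cable 1 is 90° − 53° = 37°, cable 2 is 90° − 64.1° = 25.9°.
Weight W = 225 × 9.8 = 2205 N acts straight down.
Horizontal: T_1 cos 37° = T_2 cos 25.9°  →  T_1 = 1.126 T_2.
Vertical: T_1 sin 37° + T_2 sin 25.9° = 2205.
Substituting the horizontal relation into the vertical equation gives 1.115 T_2 = 2205, so T_2 = 1978 N.

T_2 ≈ 1980 N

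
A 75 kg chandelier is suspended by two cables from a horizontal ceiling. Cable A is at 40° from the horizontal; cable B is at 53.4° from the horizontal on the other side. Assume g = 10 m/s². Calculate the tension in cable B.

T_B ≈ 576 N

Weight W = 75 × 10 = 750 N acts straight down.
Horizontal: T_A cos 40° = T_B cos 53.4°  →  T_A = 0.7783 T_B.
Vertical: T_A sin 40° + T_B sin 53.4° = 750.
Substituting the horizontal relation into the vertical equation gives 1.303 T_B = 750, so T_B = 575.5 N.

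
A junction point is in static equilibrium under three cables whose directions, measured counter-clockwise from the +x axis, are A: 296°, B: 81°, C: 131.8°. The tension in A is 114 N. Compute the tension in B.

T_B ≈ 40.1 N

Resolve: ΣF_x = 114 cos 296° + T_B cos 81° + T_C cos 131.8° = 0.
        ΣF_y = 114 sin 296° + T_B sin 81° + T_C sin 131.8° = 0.
The known terms sum to (49.97, -102.5) N, so 0.1564 T_B − 0.6665 T_C = -49.97 and 0.9877 T_B + 0.7455 T_C = 102.5.
Solving simultaneously: T_B = 40.05 N, T_C = 84.38 N.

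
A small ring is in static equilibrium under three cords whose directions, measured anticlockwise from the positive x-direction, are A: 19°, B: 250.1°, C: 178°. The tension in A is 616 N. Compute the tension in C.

T_C ≈ 504 N

Resolve: ΣF_x = 616 cos 19° + T_B cos 250.1° + T_C cos 178° = 0.
        ΣF_y = 616 sin 19° + T_B sin 250.1° + T_C sin 178° = 0.
The known terms sum to (582.4, 200.5) N, so -0.3404 T_B − 0.9994 T_C = -582.4 and -0.9403 T_B + 0.0349 T_C = -200.5.
Solving simultaneously: T_B = 232 N, T_C = 503.8 N.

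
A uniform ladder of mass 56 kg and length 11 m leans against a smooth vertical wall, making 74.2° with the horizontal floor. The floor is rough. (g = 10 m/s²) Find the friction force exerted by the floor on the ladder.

f ≈ 79.2 N

Torques about the foot: N_wall · 11 sin 74.2° = 56×10×5.5 cos 74.2° → N_wall = 79.232 N.
ΣF_x = 0: f_floor = N_wall = 79.232 N.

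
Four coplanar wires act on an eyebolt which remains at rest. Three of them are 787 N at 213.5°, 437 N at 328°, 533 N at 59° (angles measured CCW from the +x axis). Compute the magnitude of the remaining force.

Sum the known components: ΣF_x = -11.16 N, ΣF_y = -209.1 N.
For equilibrium the remaining force must supply (−ΣF_x, −ΣF_y) = (11.16, 209.1) N.
Magnitude = √((11.16)² + (209.1)²) = 209.4 N; direction = atan2(209.1, 11.16) = 86.9°.

F ≈ 209 N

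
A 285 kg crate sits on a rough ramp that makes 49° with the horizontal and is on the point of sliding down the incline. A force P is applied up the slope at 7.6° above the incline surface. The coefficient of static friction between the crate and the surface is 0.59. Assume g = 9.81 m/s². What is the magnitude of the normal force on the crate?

On the verge of sliding down the incline, friction equals μN and acts up the slope.
Perpendicular: N + P sin 7.6° = W cos 49° = 1834 N.
Along incline: P cos 7.6° + μN = W sin 49° with W sin 49° = 2110 N.
Solving the pair for P and N: P = 1126 N, N = 1685 N (and f = μN = 994.4 N).

N ≈ 1690 N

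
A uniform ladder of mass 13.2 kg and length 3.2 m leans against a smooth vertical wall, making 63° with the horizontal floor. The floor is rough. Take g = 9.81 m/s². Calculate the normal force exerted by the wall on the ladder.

Torques about the foot: N_wall · 3.2 sin 63° = 13.2×9.81×1.6 cos 63° → N_wall = 32.99 N.

N_wall ≈ 33 N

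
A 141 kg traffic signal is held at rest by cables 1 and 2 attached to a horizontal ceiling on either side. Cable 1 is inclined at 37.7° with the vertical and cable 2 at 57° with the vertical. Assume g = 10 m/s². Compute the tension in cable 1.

T_1 ≈ 1190 N

Angles from the horizontal: cable 1 is 90° − 37.7° = 52.3°, cable 2 is 90° − 57° = 33°.
Weight W = 141 × 10 = 1410 N acts straight down.
Horizontal: T_1 cos 52.3° = T_2 cos 33°  →  T_2 = 0.7292 T_1.
Vertical: T_1 sin 52.3° + T_2 sin 33° = 1410.
Substituting the horizontal relation into the vertical equation gives 1.188 T_1 = 1410, so T_1 = 1187 N.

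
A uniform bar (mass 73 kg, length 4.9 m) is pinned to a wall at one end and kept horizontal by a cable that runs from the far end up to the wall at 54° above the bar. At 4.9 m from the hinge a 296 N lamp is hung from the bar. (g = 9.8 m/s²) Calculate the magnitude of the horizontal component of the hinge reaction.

H_x ≈ 475 N

Take torques about the hinge: T sin 54° · 4.9 = 73×9.8×2.45 + 296×4.9 = 3203.1 N·m.
So T = 3203.1 / (0.8090 × 4.9) = 808.02 N.
ΣF_x = 0: H_x = T cos 54° = 474.94 N.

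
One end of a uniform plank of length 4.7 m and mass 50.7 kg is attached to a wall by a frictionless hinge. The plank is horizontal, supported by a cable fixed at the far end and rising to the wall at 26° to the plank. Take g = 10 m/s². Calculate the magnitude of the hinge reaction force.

|H| ≈ 578 N

Take torques about the hinge: T sin 26° · 4.7 = 50.7×10×2.35 = 1191.5 N·m.
So T = 1191.5 / (0.4384 × 4.7) = 578.28 N.
ΣF_x = 0: H_x = T cos 26° = 519.75 N.
ΣF_y = 0: H_y = (50.7×10) − T sin 26° = 507 − 253.5 = 253.5 N.
|H| = √(H_x² + H_y²) = √((519.75)² + (253.5)²) = 578.28 N.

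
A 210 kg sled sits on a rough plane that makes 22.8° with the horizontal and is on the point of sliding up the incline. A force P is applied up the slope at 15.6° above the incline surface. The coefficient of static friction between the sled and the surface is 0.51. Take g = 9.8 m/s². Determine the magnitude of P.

P ≈ 1600 N

On the verge of sliding up the incline, friction equals μN and acts down the slope.
Perpendicular: N + P sin 15.6° = W cos 22.8° = 1897 N.
Along incline: P cos 15.6° = W sin 22.8° + μN  with W sin 22.8° = 797.5 N.
Solving the pair for P and N: P = 1604 N, N = 1466 N (and f = μN = 747.6 N).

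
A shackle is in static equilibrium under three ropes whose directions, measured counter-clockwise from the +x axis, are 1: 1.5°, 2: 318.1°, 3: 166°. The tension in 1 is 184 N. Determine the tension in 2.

Resolve: ΣF_x = 184 cos 1.5° + T_2 cos 318.1° + T_3 cos 166° = 0.
        ΣF_y = 184 sin 1.5° + T_2 sin 318.1° + T_3 sin 166° = 0.
The known terms sum to (183.9, 4.817) N, so 0.7443 T_2 − 0.9703 T_3 = -183.9 and -0.6678 T_2 + 0.2419 T_3 = -4.817.
Solving simultaneously: T_2 = 105.1 N, T_3 = 270.2 N.

T_2 ≈ 105 N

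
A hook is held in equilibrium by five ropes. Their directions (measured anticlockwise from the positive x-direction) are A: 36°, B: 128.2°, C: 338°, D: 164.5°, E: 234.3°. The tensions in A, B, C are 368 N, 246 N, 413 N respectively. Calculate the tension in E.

T_E ≈ 412 N

Resolve: ΣF_x = 368 cos 36° + 246 cos 128.2° + 413 cos 338° + T_D cos 164.5° + T_E cos 234.3° = 0.
        ΣF_y = 368 sin 36° + 246 sin 128.2° + 413 sin 338° + T_D sin 164.5° + T_E sin 234.3° = 0.
The known terms sum to (528.5, 254.9) N, so -0.9636 T_D − 0.5835 T_E = -528.5 and 0.2672 T_D − 0.8121 T_E = -254.9.
Solving simultaneously: T_D = 298.8 N, T_E = 412.2 N.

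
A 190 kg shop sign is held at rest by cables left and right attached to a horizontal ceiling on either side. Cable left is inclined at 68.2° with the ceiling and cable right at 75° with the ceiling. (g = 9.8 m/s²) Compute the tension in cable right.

Weight W = 190 × 9.8 = 1862 N acts straight down.
Horizontal: T_left cos 68.2° = T_right cos 75°  →  T_left = 0.6969 T_right.
Vertical: T_left sin 68.2° + T_right sin 75° = 1862.
Substituting the horizontal relation into the vertical equation gives 1.613 T_right = 1862, so T_right = 1154 N.

T_right ≈ 1150 N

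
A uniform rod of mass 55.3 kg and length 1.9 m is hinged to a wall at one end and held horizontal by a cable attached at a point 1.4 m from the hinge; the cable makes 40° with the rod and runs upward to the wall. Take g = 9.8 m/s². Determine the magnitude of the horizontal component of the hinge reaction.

Take torques about the hinge: T sin 40° · 1.4 = 55.3×9.8×0.95 = 514.84 N·m.
So T = 514.84 / (0.6428 × 1.4) = 572.11 N.
ΣF_x = 0: H_x = T cos 40° = 438.26 N.

H_x ≈ 438 N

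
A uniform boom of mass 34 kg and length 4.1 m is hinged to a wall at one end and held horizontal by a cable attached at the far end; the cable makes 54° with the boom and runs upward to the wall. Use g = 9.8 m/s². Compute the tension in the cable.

Take torques about the hinge: T sin 54° · 4.1 = 34×9.8×2.05 = 683.06 N·m.
So T = 683.06 / (0.8090 × 4.1) = 205.93 N.

T ≈ 206 N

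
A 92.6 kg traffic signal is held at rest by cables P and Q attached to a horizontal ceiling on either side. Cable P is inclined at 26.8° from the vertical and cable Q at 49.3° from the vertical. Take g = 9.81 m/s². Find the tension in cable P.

T_P ≈ 709 N

Angles from the horizontal: cable P is 90° − 26.8° = 63.2°, cable Q is 90° − 49.3° = 40.7°.
Weight W = 92.6 × 9.81 = 908.4 N acts straight down.
Horizontal: T_P cos 63.2° = T_Q cos 40.7°  →  T_Q = 0.5947 T_P.
Vertical: T_P sin 63.2° + T_Q sin 40.7° = 908.4.
Substituting the horizontal relation into the vertical equation gives 1.28 T_P = 908.4, so T_P = 709.5 N.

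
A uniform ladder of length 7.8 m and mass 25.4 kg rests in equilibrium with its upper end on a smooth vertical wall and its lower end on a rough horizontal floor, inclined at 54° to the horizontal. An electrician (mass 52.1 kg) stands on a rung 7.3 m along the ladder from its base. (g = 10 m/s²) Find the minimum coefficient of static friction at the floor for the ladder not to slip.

ΣF_y = 0: N_floor = 25.4×10 + 52.1×10 = 775 N.
Torques about the foot: N_wall · 7.8 sin 54° = 25.4×10×3.9 cos 54° + 52.1×10×7.3 cos 54° → N_wall = 446.53 N.
ΣF_x = 0: f_floor = N_wall = 446.53 N.
μ_min = f_floor / N_floor = 446.53 / 775 = 0.5762.

μ_min ≈ 0.576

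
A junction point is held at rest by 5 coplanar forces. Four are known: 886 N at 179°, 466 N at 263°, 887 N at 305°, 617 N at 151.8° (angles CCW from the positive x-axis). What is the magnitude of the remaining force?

Sum the known components: ΣF_x = -977.7 N, ΣF_y = -882.1 N.
For equilibrium the remaining force must supply (−ΣF_x, −ΣF_y) = (977.7, 882.1) N.
Magnitude = √((977.7)² + (882.1)²) = 1317 N; direction = atan2(882.1, 977.7) = 42.1°.

F ≈ 1320 N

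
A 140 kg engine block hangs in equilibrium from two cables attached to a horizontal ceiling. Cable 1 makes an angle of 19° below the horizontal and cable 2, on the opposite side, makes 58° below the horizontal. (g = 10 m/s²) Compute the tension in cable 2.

T_2 ≈ 1360 N

Weight W = 140 × 10 = 1400 N acts straight down.
Horizontal: T_1 cos 19° = T_2 cos 58°  →  T_1 = 0.5605 T_2.
Vertical: T_1 sin 19° + T_2 sin 58° = 1400.
Substituting the horizontal relation into the vertical equation gives 1.031 T_2 = 1400, so T_2 = 1359 N.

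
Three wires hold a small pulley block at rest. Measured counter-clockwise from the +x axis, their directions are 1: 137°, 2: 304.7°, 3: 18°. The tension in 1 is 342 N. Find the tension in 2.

T_2 ≈ 312 N

Resolve: ΣF_x = 342 cos 137° + T_2 cos 304.7° + T_3 cos 18° = 0.
        ΣF_y = 342 sin 137° + T_2 sin 304.7° + T_3 sin 18° = 0.
The known terms sum to (-250.1, 233.2) N, so 0.5693 T_2 + 0.9511 T_3 = 250.1 and -0.8221 T_2 + 0.3090 T_3 = -233.2.
Solving simultaneously: T_2 = 312.3 N, T_3 = 76.06 N.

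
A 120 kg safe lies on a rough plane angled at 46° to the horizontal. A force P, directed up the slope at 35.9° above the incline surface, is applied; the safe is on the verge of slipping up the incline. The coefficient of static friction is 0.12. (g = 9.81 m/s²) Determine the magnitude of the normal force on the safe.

On the verge of sliding up the incline, friction equals μN and acts down the slope.
Perpendicular: N + P sin 35.9° = W cos 46° = 817.8 N.
Along incline: P cos 35.9° = W sin 46° + μN  with W sin 46° = 846.8 N.
Solving the pair for P and N: P = 1073 N, N = 188.4 N (and f = μN = 22.61 N).

N ≈ 188 N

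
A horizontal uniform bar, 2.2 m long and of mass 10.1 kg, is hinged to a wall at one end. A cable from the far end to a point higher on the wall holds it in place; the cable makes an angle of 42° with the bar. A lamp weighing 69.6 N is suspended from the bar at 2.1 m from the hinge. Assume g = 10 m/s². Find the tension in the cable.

T ≈ 175 N

Take torques about the hinge: T sin 42° · 2.2 = 10.1×10×1.1 + 69.6×2.1 = 257.26 N·m.
So T = 257.26 / (0.6691 × 2.2) = 174.76 N.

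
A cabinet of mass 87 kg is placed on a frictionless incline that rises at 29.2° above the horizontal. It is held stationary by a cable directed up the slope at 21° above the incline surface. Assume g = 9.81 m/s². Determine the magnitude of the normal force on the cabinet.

N ≈ 585 N

Take axes along and perpendicular to the incline. Weight components: W sin 29.2° = 416.4 N down-slope, W cos 29.2° = 745 N into the surface.
Along incline: T cos 21° = W sin 29.2° → T = 446 N.
Perpendicular: N = W cos 29.2° − T sin 21° = 585.2 N.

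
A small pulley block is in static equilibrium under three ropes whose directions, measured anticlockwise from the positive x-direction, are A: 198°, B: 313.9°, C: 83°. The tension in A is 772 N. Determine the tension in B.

Resolve: ΣF_x = 772 cos 198° + T_B cos 313.9° + T_C cos 83° = 0.
        ΣF_y = 772 sin 198° + T_B sin 313.9° + T_C sin 83° = 0.
The known terms sum to (-734.2, -238.6) N, so 0.6934 T_B + 0.1219 T_C = 734.2 and -0.7206 T_B + 0.9925 T_C = 238.6.
Solving simultaneously: T_B = 901.6 N, T_C = 894.9 N.

T_B ≈ 902 N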